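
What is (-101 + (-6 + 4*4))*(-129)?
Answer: 11739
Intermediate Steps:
(-101 + (-6 + 4*4))*(-129) = (-101 + (-6 + 16))*(-129) = (-101 + 10)*(-129) = -91*(-129) = 11739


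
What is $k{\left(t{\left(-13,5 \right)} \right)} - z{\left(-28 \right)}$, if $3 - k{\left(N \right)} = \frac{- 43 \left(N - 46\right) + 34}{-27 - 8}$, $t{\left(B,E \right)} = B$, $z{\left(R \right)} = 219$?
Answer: $- \frac{4989}{35} \approx -142.54$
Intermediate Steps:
$k{\left(N \right)} = \frac{2117}{35} - \frac{43 N}{35}$ ($k{\left(N \right)} = 3 - \frac{- 43 \left(N - 46\right) + 34}{-27 - 8} = 3 - \frac{- 43 \left(-46 + N\right) + 34}{-35} = 3 - \left(\left(1978 - 43 N\right) + 34\right) \left(- \frac{1}{35}\right) = 3 - \left(2012 - 43 N\right) \left(- \frac{1}{35}\right) = 3 - \left(- \frac{2012}{35} + \frac{43 N}{35}\right) = \frac{2117}{35} - \frac{43 N}{35}$)
$k{\left(t{\left(-13,5 \right)} \right)} - z{\left(-28 \right)} = \left(\frac{2117}{35} - - \frac{559}{35}\right) - 219 = \left(\frac{2117}{35} + \frac{559}{35}\right) - 219 = \frac{2676}{35} - 219 = - \frac{4989}{35}$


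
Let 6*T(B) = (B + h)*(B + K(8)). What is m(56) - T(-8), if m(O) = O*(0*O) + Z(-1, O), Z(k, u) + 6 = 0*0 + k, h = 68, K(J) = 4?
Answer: 33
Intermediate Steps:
Z(k, u) = -6 + k (Z(k, u) = -6 + (0*0 + k) = -6 + (0 + k) = -6 + k)
T(B) = (4 + B)*(68 + B)/6 (T(B) = ((B + 68)*(B + 4))/6 = ((68 + B)*(4 + B))/6 = ((4 + B)*(68 + B))/6 = (4 + B)*(68 + B)/6)
m(O) = -7 (m(O) = O*(0*O) + (-6 - 1) = O*0 - 7 = 0 - 7 = -7)
m(56) - T(-8) = -7 - (136/3 + 12*(-8) + (1/6)*(-8)**2) = -7 - (136/3 - 96 + (1/6)*64) = -7 - (136/3 - 96 + 32/3) = -7 - 1*(-40) = -7 + 40 = 33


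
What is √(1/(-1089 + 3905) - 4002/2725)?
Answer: I*√13509021493/95920 ≈ 1.2117*I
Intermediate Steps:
√(1/(-1089 + 3905) - 4002/2725) = √(1/2816 - 4002*1/2725) = √(1/2816 - 4002/2725) = √(-11266907/7673600) = I*√13509021493/95920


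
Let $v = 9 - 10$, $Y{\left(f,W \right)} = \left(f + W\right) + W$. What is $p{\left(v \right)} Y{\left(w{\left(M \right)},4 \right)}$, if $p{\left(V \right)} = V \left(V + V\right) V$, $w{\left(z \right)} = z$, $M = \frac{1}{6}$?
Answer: $- \frac{49}{3} \approx -16.333$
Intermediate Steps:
$M = \frac{1}{6} \approx 0.16667$
$Y{\left(f,W \right)} = f + 2 W$ ($Y{\left(f,W \right)} = \left(W + f\right) + W = f + 2 W$)
$v = -1$ ($v = 9 - 10 = -1$)
$p{\left(V \right)} = 2 V^{3}$ ($p{\left(V \right)} = V 2 V V = V 2 V^{2} = 2 V^{3}$)
$p{\left(v \right)} Y{\left(w{\left(M \right)},4 \right)} = 2 \left(-1\right)^{3} \left(\frac{1}{6} + 2 \cdot 4\right) = 2 \left(-1\right) \left(\frac{1}{6} + 8\right) = \left(-2\right) \frac{49}{6} = - \frac{49}{3}$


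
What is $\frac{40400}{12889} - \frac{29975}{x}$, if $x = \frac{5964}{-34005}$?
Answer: $\frac{4379332344825}{25623332} \approx 1.7091 \cdot 10^{5}$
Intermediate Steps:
$x = - \frac{1988}{11335}$ ($x = 5964 \left(- \frac{1}{34005}\right) = - \frac{1988}{11335} \approx -0.17539$)
$\frac{40400}{12889} - \frac{29975}{x} = \frac{40400}{12889} - \frac{29975}{- \frac{1988}{11335}} = 40400 \cdot \frac{1}{12889} - - \frac{339766625}{1988} = \frac{40400}{12889} + \frac{339766625}{1988} = \frac{4379332344825}{25623332}$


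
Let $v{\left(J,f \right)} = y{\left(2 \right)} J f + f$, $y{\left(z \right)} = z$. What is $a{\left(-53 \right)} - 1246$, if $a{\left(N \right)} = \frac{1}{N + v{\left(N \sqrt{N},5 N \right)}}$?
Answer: $- \frac{491578154987}{394525004} - \frac{5 i \sqrt{53}}{7443868} \approx -1246.0 - 4.89 \cdot 10^{-6} i$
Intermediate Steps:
$v{\left(J,f \right)} = f + 2 J f$ ($v{\left(J,f \right)} = 2 J f + f = f + 2 J f$)
$a{\left(N \right)} = \frac{1}{N + 5 N \left(1 + 2 N^{\frac{3}{2}}\right)}$ ($a{\left(N \right)} = \frac{1}{N + 5 N \left(1 + 2 N \sqrt{N}\right)} = \frac{1}{N + 5 N \left(1 + 2 N^{\frac{3}{2}}\right)}$)
$a{\left(-53 \right)} - 1246 = \frac{1}{2 \left(3 \left(-53\right) + 5 \left(-53\right)^{\frac{5}{2}}\right)} - 1246 = \frac{1}{2 \left(-159 + 5 \cdot 2809 i \sqrt{53}\right)} - 1246 = \frac{1}{2 \left(-159 + 14045 i \sqrt{53}\right)} - 1246 = -1246 + \frac{1}{2 \left(-159 + 14045 i \sqrt{53}\right)}$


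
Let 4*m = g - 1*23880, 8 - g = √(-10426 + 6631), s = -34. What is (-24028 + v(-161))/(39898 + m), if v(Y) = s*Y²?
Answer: -32766137664/1227994813 - 3621368*I*√3795/18419922195 ≈ -26.683 - 0.012111*I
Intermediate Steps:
g = 8 - I*√3795 (g = 8 - √(-10426 + 6631) = 8 - √(-3795) = 8 - I*√3795 ≈ 8.0 - 61.604*I)
m = -5968 - I*√3795/4 (m = ((8 - I*√3795) - 1*23880)/4 = ((8 - I*√3795) - 23880)/4 = (-23872 - I*√3795)/4 = -5968 - I*√3795/4 ≈ -5968.0 - 15.401*I)
v(Y) = -34*Y²
(-24028 + v(-161))/(39898 + m) = (-24028 - 34*(-161)²)/(39898 + (-5968 - I*√3795/4)) = (-24028 - 34*25921)/(33930 - I*√3795/4) = (-24028 - 881314)/(33930 - I*√3795/4) = -905342/(33930 - I*√3795/4)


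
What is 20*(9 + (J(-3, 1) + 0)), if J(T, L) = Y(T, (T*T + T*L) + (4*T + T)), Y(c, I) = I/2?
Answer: 90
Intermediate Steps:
Y(c, I) = I/2 (Y(c, I) = I*(1/2) = I/2)
J(T, L) = T**2/2 + 5*T/2 + L*T/2 (J(T, L) = ((T*T + T*L) + (4*T + T))/2 = ((T**2 + L*T) + 5*T)/2 = (T**2 + 5*T + L*T)/2 = T**2/2 + 5*T/2 + L*T/2)
20*(9 + (J(-3, 1) + 0)) = 20*(9 + ((1/2)*(-3)*(5 + 1 - 3) + 0)) = 20*(9 + ((1/2)*(-3)*3 + 0)) = 20*(9 + (-9/2 + 0)) = 20*(9 - 9/2) = 20*(9/2) = 90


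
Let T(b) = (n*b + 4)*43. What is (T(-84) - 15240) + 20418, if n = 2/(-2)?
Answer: 8962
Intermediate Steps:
n = -1 (n = 2*(-½) = -1)
T(b) = 172 - 43*b (T(b) = (-b + 4)*43 = (4 - b)*43 = 172 - 43*b)
(T(-84) - 15240) + 20418 = ((172 - 43*(-84)) - 15240) + 20418 = ((172 + 3612) - 15240) + 20418 = (3784 - 15240) + 20418 = -11456 + 20418 = 8962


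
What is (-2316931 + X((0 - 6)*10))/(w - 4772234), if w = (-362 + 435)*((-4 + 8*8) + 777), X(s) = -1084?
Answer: 331145/673019 ≈ 0.49203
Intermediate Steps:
w = 61101 (w = 73*((-4 + 64) + 777) = 73*(60 + 777) = 73*837 = 61101)
(-2316931 + X((0 - 6)*10))/(w - 4772234) = (-2316931 - 1084)/(61101 - 4772234) = -2318015/(-4711133) = -2318015*(-1/4711133) = 331145/673019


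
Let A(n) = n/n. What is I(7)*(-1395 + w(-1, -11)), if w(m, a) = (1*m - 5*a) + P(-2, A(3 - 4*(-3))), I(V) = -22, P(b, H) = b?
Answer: 29546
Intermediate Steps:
A(n) = 1
w(m, a) = -2 + m - 5*a (w(m, a) = (1*m - 5*a) - 2 = (m - 5*a) - 2 = -2 + m - 5*a)
I(7)*(-1395 + w(-1, -11)) = -22*(-1395 + (-2 - 1 - 5*(-11))) = -22*(-1395 + (-2 - 1 + 55)) = -22*(-1395 + 52) = -22*(-1343) = 29546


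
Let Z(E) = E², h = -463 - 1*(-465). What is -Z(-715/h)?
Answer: -511225/4 ≈ -1.2781e+5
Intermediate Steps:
h = 2 (h = -463 + 465 = 2)
-Z(-715/h) = -(-715/2)² = -1*511225/4 = -511225/4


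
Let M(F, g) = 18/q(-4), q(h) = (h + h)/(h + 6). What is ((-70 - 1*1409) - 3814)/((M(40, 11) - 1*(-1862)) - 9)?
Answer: -10586/3697 ≈ -2.8634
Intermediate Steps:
q(h) = 2*h/(6 + h) (q(h) = (2*h)/(6 + h) = 2*h/(6 + h))
M(F, g) = -9/2 (M(F, g) = 18/((2*(-4)/(6 - 4))) = 18/((2*(-4)/2)) = 18/((2*(-4)*(½))) = 18/(-4) = 18*(-¼) = -9/2)
((-70 - 1*1409) - 3814)/((M(40, 11) - 1*(-1862)) - 9) = ((-70 - 1*1409) - 3814)/((-9/2 - 1*(-1862)) - 9) = ((-70 - 1409) - 3814)/((-9/2 + 1862) - 9) = (-1479 - 3814)/(3715/2 - 9) = -5293/3697/2 = -5293*2/3697 = -10586/3697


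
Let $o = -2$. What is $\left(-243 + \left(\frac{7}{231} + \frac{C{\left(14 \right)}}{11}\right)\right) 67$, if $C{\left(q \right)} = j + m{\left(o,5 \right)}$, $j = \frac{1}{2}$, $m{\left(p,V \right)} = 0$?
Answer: $- \frac{1074211}{66} \approx -16276.0$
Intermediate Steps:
$j = \frac{1}{2} \approx 0.5$
$C{\left(q \right)} = \frac{1}{2}$ ($C{\left(q \right)} = \frac{1}{2} + 0 = \frac{1}{2}$)
$\left(-243 + \left(\frac{7}{231} + \frac{C{\left(14 \right)}}{11}\right)\right) 67 = \left(-243 + \left(\frac{7}{231} + \frac{1}{2 \cdot 11}\right)\right) 67 = \left(-243 + \left(7 \cdot \frac{1}{231} + \frac{1}{2} \cdot \frac{1}{11}\right)\right) 67 = \left(-243 + \left(\frac{1}{33} + \frac{1}{22}\right)\right) 67 = \left(-243 + \frac{5}{66}\right) 67 = \left(- \frac{16033}{66}\right) 67 = - \frac{1074211}{66}$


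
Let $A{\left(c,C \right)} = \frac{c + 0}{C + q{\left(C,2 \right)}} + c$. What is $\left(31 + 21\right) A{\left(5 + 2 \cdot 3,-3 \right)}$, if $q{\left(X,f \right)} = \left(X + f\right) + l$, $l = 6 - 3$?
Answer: $0$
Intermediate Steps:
$l = 3$ ($l = 6 - 3 = 3$)
$q{\left(X,f \right)} = 3 + X + f$ ($q{\left(X,f \right)} = \left(X + f\right) + 3 = 3 + X + f$)
$A{\left(c,C \right)} = c + \frac{c}{5 + 2 C}$ ($A{\left(c,C \right)} = \frac{c + 0}{C + \left(3 + C + 2\right)} + c = \frac{c}{C + \left(5 + C\right)} + c = \frac{c}{5 + 2 C} + c = c + \frac{c}{5 + 2 C}$)
$\left(31 + 21\right) A{\left(5 + 2 \cdot 3,-3 \right)} = \left(31 + 21\right) \frac{2 \left(5 + 2 \cdot 3\right) \left(3 - 3\right)}{5 + 2 \left(-3\right)} = 52 \cdot 2 \left(5 + 6\right) \frac{1}{5 - 6} \cdot 0 = 52 \cdot 2 \cdot 11 \frac{1}{-1} \cdot 0 = 52 \cdot 2 \cdot 11 \left(-1\right) 0 = 52 \cdot 0 = 0$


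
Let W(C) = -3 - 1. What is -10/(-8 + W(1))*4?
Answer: 10/3 ≈ 3.3333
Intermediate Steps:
W(C) = -4
-10/(-8 + W(1))*4 = -10/(-8 - 4)*4 = -10/(-12)*4 = -10*(-1/12)*4 = (⅚)*4 = 10/3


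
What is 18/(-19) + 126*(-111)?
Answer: -265752/19 ≈ -13987.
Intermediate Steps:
18/(-19) + 126*(-111) = 18*(-1/19) - 13986 = -18/19 - 13986 = -265752/19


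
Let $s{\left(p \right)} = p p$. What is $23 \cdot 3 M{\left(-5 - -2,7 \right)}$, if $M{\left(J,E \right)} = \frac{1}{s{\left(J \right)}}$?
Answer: $\frac{23}{3} \approx 7.6667$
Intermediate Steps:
$s{\left(p \right)} = p^{2}$
$M{\left(J,E \right)} = \frac{1}{J^{2}}$
$23 \cdot 3 M{\left(-5 - -2,7 \right)} = \frac{23 \cdot 3}{\left(-5 - -2\right)^{2}} = \frac{69}{\left(-5 + 2\right)^{2}} = \frac{69}{9} = 69 \cdot \frac{1}{9} = \frac{23}{3}$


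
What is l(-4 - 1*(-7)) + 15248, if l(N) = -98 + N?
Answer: 15153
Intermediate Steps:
l(-4 - 1*(-7)) + 15248 = (-98 + (-4 - 1*(-7))) + 15248 = (-98 + (-4 + 7)) + 15248 = (-98 + 3) + 15248 = -95 + 15248 = 15153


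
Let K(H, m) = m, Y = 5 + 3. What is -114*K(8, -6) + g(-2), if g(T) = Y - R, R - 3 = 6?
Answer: 683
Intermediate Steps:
Y = 8
R = 9 (R = 3 + 6 = 9)
g(T) = -1 (g(T) = 8 - 1*9 = 8 - 9 = -1)
-114*K(8, -6) + g(-2) = -114*(-6) - 1 = 684 - 1 = 683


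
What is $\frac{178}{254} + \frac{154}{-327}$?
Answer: $\frac{9545}{41529} \approx 0.22984$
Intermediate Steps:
$\frac{178}{254} + \frac{154}{-327} = 178 \cdot \frac{1}{254} + 154 \left(- \frac{1}{327}\right) = \frac{89}{127} - \frac{154}{327} = \frac{9545}{41529}$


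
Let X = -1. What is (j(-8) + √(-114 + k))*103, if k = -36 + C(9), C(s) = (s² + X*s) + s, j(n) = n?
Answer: -824 + 103*I*√69 ≈ -824.0 + 855.58*I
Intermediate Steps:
C(s) = s² (C(s) = (s² - s) + s = s²)
k = 45 (k = -36 + 9² = -36 + 81 = 45)
(j(-8) + √(-114 + k))*103 = (-8 + √(-114 + 45))*103 = (-8 + √(-69))*103 = (-8 + I*√69)*103 = -824 + 103*I*√69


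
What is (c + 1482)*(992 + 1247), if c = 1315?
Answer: 6262483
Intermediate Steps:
(c + 1482)*(992 + 1247) = (1315 + 1482)*(992 + 1247) = 2797*2239 = 6262483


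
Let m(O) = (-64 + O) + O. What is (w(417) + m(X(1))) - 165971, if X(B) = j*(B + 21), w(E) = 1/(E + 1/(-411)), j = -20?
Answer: -28606893779/171386 ≈ -1.6692e+5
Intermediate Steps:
w(E) = 1/(-1/411 + E) (w(E) = 1/(E - 1/411) = 1/(-1/411 + E))
X(B) = -420 - 20*B (X(B) = -20*(B + 21) = -20*(21 + B) = -420 - 20*B)
m(O) = -64 + 2*O
(w(417) + m(X(1))) - 165971 = (411/(-1 + 411*417) + (-64 + 2*(-420 - 20*1))) - 165971 = (411/(-1 + 171387) + (-64 + 2*(-420 - 20))) - 165971 = (411/171386 + (-64 + 2*(-440))) - 165971 = (411*(1/171386) + (-64 - 880)) - 165971 = (411/171386 - 944) - 165971 = -161787973/171386 - 165971 = -28606893779/171386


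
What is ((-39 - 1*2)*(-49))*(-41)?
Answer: -82369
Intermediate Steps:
((-39 - 1*2)*(-49))*(-41) = ((-39 - 2)*(-49))*(-41) = -41*(-49)*(-41) = 2009*(-41) = -82369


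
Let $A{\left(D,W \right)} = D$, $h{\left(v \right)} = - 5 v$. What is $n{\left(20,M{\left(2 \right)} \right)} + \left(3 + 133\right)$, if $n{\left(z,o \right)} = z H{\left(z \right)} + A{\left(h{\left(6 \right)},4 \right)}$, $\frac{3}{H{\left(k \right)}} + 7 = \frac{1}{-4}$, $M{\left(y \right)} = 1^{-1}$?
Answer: $\frac{2834}{29} \approx 97.724$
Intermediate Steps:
$M{\left(y \right)} = 1$
$H{\left(k \right)} = - \frac{12}{29}$ ($H{\left(k \right)} = \frac{3}{-7 + \frac{1}{-4}} = \frac{3}{-7 - \frac{1}{4}} = \frac{3}{- \frac{29}{4}} = 3 \left(- \frac{4}{29}\right) = - \frac{12}{29}$)
$n{\left(z,o \right)} = -30 - \frac{12 z}{29}$ ($n{\left(z,o \right)} = z \left(- \frac{12}{29}\right) - 30 = - \frac{12 z}{29} - 30 = -30 - \frac{12 z}{29}$)
$n{\left(20,M{\left(2 \right)} \right)} + \left(3 + 133\right) = \left(-30 - \frac{240}{29}\right) + \left(3 + 133\right) = \left(-30 - \frac{240}{29}\right) + 136 = - \frac{1110}{29} + 136 = \frac{2834}{29}$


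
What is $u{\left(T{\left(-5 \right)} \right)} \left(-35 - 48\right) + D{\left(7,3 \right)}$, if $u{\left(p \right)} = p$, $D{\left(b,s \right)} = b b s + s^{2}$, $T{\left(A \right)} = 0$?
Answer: $156$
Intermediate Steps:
$D{\left(b,s \right)} = s^{2} + s b^{2}$ ($D{\left(b,s \right)} = b^{2} s + s^{2} = s b^{2} + s^{2} = s^{2} + s b^{2}$)
$u{\left(T{\left(-5 \right)} \right)} \left(-35 - 48\right) + D{\left(7,3 \right)} = 0 \left(-35 - 48\right) + 3 \left(3 + 7^{2}\right) = 0 \left(-83\right) + 3 \left(3 + 49\right) = 0 + 3 \cdot 52 = 0 + 156 = 156$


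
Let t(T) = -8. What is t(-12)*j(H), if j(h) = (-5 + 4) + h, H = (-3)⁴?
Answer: -640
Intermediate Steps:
H = 81
j(h) = -1 + h
t(-12)*j(H) = -8*(-1 + 81) = -8*80 = -640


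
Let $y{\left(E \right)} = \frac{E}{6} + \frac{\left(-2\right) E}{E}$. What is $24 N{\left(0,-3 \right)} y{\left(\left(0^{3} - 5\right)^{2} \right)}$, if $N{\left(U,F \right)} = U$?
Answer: $0$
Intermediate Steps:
$y{\left(E \right)} = -2 + \frac{E}{6}$ ($y{\left(E \right)} = E \frac{1}{6} - 2 = \frac{E}{6} - 2 = -2 + \frac{E}{6}$)
$24 N{\left(0,-3 \right)} y{\left(\left(0^{3} - 5\right)^{2} \right)} = 24 \cdot 0 \left(-2 + \frac{\left(0^{3} - 5\right)^{2}}{6}\right) = 0 \left(-2 + \frac{\left(0 - 5\right)^{2}}{6}\right) = 0 \left(-2 + \frac{\left(-5\right)^{2}}{6}\right) = 0 \left(-2 + \frac{1}{6} \cdot 25\right) = 0 \left(-2 + \frac{25}{6}\right) = 0 \cdot \frac{13}{6} = 0$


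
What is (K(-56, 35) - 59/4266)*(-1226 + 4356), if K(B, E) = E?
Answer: 233577815/2133 ≈ 1.0951e+5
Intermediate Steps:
(K(-56, 35) - 59/4266)*(-1226 + 4356) = (35 - 59/4266)*(-1226 + 4356) = (35 - 59*1/4266)*3130 = (35 - 59/4266)*3130 = (149251/4266)*3130 = 233577815/2133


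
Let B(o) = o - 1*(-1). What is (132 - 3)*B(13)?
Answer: 1806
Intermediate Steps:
B(o) = 1 + o (B(o) = o + 1 = 1 + o)
(132 - 3)*B(13) = (132 - 3)*(1 + 13) = 129*14 = 1806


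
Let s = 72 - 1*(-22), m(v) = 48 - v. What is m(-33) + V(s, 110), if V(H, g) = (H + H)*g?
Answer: 20761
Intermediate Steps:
s = 94 (s = 72 + 22 = 94)
V(H, g) = 2*H*g (V(H, g) = (2*H)*g = 2*H*g)
m(-33) + V(s, 110) = (48 - 1*(-33)) + 2*94*110 = (48 + 33) + 20680 = 81 + 20680 = 20761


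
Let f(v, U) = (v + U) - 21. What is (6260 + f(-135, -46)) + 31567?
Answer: 37625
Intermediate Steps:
f(v, U) = -21 + U + v (f(v, U) = (U + v) - 21 = -21 + U + v)
(6260 + f(-135, -46)) + 31567 = (6260 + (-21 - 46 - 135)) + 31567 = (6260 - 202) + 31567 = 6058 + 31567 = 37625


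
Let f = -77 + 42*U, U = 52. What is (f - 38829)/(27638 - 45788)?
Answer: 18361/9075 ≈ 2.0233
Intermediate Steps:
f = 2107 (f = -77 + 42*52 = -77 + 2184 = 2107)
(f - 38829)/(27638 - 45788) = (2107 - 38829)/(27638 - 45788) = -36722/(-18150) = -36722*(-1/18150) = 18361/9075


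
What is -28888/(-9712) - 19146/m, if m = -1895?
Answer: 30086089/2300530 ≈ 13.078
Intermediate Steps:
-28888/(-9712) - 19146/m = -28888/(-9712) - 19146/(-1895) = -28888*(-1/9712) - 19146*(-1/1895) = 3611/1214 + 19146/1895 = 30086089/2300530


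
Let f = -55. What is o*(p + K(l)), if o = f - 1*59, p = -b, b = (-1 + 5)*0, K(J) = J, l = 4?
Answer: -456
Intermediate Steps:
b = 0 (b = 4*0 = 0)
p = 0 (p = -1*0 = 0)
o = -114 (o = -55 - 1*59 = -55 - 59 = -114)
o*(p + K(l)) = -114*(0 + 4) = -114*4 = -456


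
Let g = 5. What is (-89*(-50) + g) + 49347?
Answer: 53802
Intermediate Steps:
(-89*(-50) + g) + 49347 = (-89*(-50) + 5) + 49347 = (4450 + 5) + 49347 = 4455 + 49347 = 53802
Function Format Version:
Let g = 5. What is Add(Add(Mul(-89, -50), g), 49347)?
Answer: 53802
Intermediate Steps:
Add(Add(Mul(-89, -50), g), 49347) = Add(Add(Mul(-89, -50), 5), 49347) = Add(Add(4450, 5), 49347) = Add(4455, 49347) = 53802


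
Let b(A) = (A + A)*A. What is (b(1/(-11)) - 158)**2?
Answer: 365421456/14641 ≈ 24959.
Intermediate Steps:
b(A) = 2*A**2 (b(A) = (2*A)*A = 2*A**2)
(b(1/(-11)) - 158)**2 = (2*(1/(-11))**2 - 158)**2 = (2*(-1/11)**2 - 158)**2 = (2*(1/121) - 158)**2 = (2/121 - 158)**2 = (-19116/121)**2 = 365421456/14641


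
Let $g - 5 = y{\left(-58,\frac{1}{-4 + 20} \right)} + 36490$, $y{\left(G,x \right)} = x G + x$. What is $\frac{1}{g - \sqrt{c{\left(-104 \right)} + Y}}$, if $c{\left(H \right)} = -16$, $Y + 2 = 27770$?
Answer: $\frac{9341808}{340888898257} + \frac{512 \sqrt{6938}}{340888898257} \approx 2.7529 \cdot 10^{-5}$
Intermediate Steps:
$Y = 27768$ ($Y = -2 + 27770 = 27768$)
$y{\left(G,x \right)} = x + G x$ ($y{\left(G,x \right)} = G x + x = x + G x$)
$g = \frac{583863}{16}$ ($g = 5 + \left(\frac{1 - 58}{-4 + 20} + 36490\right) = 5 + \left(\frac{1}{16} \left(-57\right) + 36490\right) = 5 + \left(- \frac{57}{16} + 36490\right) = 5 + \frac{583783}{16} = \frac{583863}{16} \approx 36491.0$)
$\frac{1}{g - \sqrt{c{\left(-104 \right)} + Y}} = \frac{1}{\frac{583863}{16} - \sqrt{-16 + 27768}} = \frac{1}{\frac{583863}{16} - \sqrt{27752}} = \frac{1}{\frac{583863}{16} - 2 \sqrt{6938}}$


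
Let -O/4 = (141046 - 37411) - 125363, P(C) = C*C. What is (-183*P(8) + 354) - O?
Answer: -98270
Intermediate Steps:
P(C) = C**2
O = 86912 (O = -4*((141046 - 37411) - 125363) = -4*(103635 - 125363) = -4*(-21728) = 86912)
(-183*P(8) + 354) - O = (-183*8**2 + 354) - 1*86912 = (-183*64 + 354) - 86912 = (-11712 + 354) - 86912 = -11358 - 86912 = -98270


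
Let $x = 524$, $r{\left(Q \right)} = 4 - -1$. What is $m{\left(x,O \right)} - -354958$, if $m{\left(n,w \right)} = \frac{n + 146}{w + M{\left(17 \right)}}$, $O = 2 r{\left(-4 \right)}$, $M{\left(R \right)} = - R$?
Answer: $\frac{2484036}{7} \approx 3.5486 \cdot 10^{5}$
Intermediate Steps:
$r{\left(Q \right)} = 5$ ($r{\left(Q \right)} = 4 + 1 = 5$)
$O = 10$ ($O = 2 \cdot 5 = 10$)
$m{\left(n,w \right)} = \frac{146 + n}{-17 + w}$ ($m{\left(n,w \right)} = \frac{n + 146}{w - 17} = \frac{146 + n}{w - 17} = \frac{146 + n}{-17 + w}$)
$m{\left(x,O \right)} - -354958 = \frac{146 + 524}{-17 + 10} - -354958 = \frac{1}{-7} \cdot 670 + 354958 = \left(- \frac{1}{7}\right) 670 + 354958 = - \frac{670}{7} + 354958 = \frac{2484036}{7}$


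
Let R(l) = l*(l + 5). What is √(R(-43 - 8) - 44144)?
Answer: I*√41798 ≈ 204.45*I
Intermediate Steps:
R(l) = l*(5 + l)
√(R(-43 - 8) - 44144) = √((-43 - 8)*(5 + (-43 - 8)) - 44144) = √(-51*(5 - 51) - 44144) = √(-51*(-46) - 44144) = √(2346 - 44144) = √(-41798) = I*√41798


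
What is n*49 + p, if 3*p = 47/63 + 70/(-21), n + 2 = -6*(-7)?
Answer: 370277/189 ≈ 1959.1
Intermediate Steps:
n = 40 (n = -2 - 6*(-7) = -2 + 42 = 40)
p = -163/189 (p = (47/63 + 70/(-21))/3 = (47*(1/63) + 70*(-1/21))/3 = (47/63 - 10/3)/3 = (1/3)*(-163/63) = -163/189 ≈ -0.86243)
n*49 + p = 40*49 - 163/189 = 1960 - 163/189 = 370277/189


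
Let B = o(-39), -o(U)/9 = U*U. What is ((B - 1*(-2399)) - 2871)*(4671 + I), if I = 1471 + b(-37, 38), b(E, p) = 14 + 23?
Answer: -87500819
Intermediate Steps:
o(U) = -9*U² (o(U) = -9*U*U = -9*U²)
b(E, p) = 37
B = -13689 (B = -9*(-39)² = -9*1521 = -13689)
I = 1508 (I = 1471 + 37 = 1508)
((B - 1*(-2399)) - 2871)*(4671 + I) = ((-13689 - 1*(-2399)) - 2871)*(4671 + 1508) = ((-13689 + 2399) - 2871)*6179 = (-11290 - 2871)*6179 = -14161*6179 = -87500819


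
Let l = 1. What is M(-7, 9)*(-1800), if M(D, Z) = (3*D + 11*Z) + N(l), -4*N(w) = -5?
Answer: -142650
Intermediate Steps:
N(w) = 5/4 (N(w) = -¼*(-5) = 5/4)
M(D, Z) = 5/4 + 3*D + 11*Z (M(D, Z) = (3*D + 11*Z) + 5/4 = 5/4 + 3*D + 11*Z)
M(-7, 9)*(-1800) = (5/4 + 3*(-7) + 11*9)*(-1800) = (5/4 - 21 + 99)*(-1800) = (317/4)*(-1800) = -142650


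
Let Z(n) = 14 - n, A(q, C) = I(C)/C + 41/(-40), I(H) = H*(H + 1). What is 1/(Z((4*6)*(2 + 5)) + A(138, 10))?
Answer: -40/5761 ≈ -0.0069432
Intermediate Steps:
I(H) = H*(1 + H)
A(q, C) = -1/40 + C (A(q, C) = (C*(1 + C))/C + 41/(-40) = (1 + C) + 41*(-1/40) = (1 + C) - 41/40 = -1/40 + C)
1/(Z((4*6)*(2 + 5)) + A(138, 10)) = 1/((14 - 4*6*(2 + 5)) + (-1/40 + 10)) = 1/((14 - 24*7) + 399/40) = 1/((14 - 1*168) + 399/40) = 1/((14 - 168) + 399/40) = 1/(-154 + 399/40) = 1/(-5761/40) = -40/5761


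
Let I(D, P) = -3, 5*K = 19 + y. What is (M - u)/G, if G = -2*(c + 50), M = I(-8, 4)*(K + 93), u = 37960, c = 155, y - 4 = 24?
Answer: 95668/1025 ≈ 93.335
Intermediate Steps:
y = 28 (y = 4 + 24 = 28)
K = 47/5 (K = (19 + 28)/5 = (1/5)*47 = 47/5 ≈ 9.4000)
M = -1536/5 (M = -3*(47/5 + 93) = -3*512/5 = -1536/5 ≈ -307.20)
G = -410 (G = -2*(155 + 50) = -2*205 = -410)
(M - u)/G = (-1536/5 - 1*37960)/(-410) = (-1536/5 - 37960)*(-1/410) = -191336/5*(-1/410) = 95668/1025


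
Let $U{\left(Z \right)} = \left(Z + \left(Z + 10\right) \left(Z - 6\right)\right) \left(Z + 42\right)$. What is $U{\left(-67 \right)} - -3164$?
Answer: $-99186$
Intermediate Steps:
$U{\left(Z \right)} = \left(42 + Z\right) \left(Z + \left(-6 + Z\right) \left(10 + Z\right)\right)$ ($U{\left(Z \right)} = \left(Z + \left(10 + Z\right) \left(-6 + Z\right)\right) \left(42 + Z\right) = \left(Z + \left(-6 + Z\right) \left(10 + Z\right)\right) \left(42 + Z\right) = \left(42 + Z\right) \left(Z + \left(-6 + Z\right) \left(10 + Z\right)\right)$)
$U{\left(-67 \right)} - -3164 = \left(-2520 + \left(-67\right)^{3} + 47 \left(-67\right)^{2} + 150 \left(-67\right)\right) - -3164 = \left(-2520 - 300763 + 47 \cdot 4489 - 10050\right) + 3164 = \left(-2520 - 300763 + 210983 - 10050\right) + 3164 = -102350 + 3164 = -99186$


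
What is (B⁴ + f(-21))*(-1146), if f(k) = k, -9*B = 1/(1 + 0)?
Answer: 52631960/2187 ≈ 24066.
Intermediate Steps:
B = -⅑ (B = -1/(9*(1 + 0)) = -⅑/1 = -⅑*1 = -⅑ ≈ -0.11111)
(B⁴ + f(-21))*(-1146) = ((-⅑)⁴ - 21)*(-1146) = (1/6561 - 21)*(-1146) = -137780/6561*(-1146) = 52631960/2187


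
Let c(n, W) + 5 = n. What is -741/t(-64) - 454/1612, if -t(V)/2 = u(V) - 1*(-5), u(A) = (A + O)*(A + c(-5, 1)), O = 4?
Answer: -355196/1791335 ≈ -0.19829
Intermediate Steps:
c(n, W) = -5 + n
u(A) = (-10 + A)*(4 + A) (u(A) = (A + 4)*(A + (-5 - 5)) = (4 + A)*(A - 10) = (4 + A)*(-10 + A) = (-10 + A)*(4 + A))
t(V) = 70 - 2*V² + 12*V (t(V) = -2*((-40 + V² - 6*V) - 1*(-5)) = -2*((-40 + V² - 6*V) + 5) = -2*(-35 + V² - 6*V) = 70 - 2*V² + 12*V)
-741/t(-64) - 454/1612 = -741/(70 - 2*(-64)² + 12*(-64)) - 454/1612 = -741/(70 - 2*4096 - 768) - 454*1/1612 = -741/(70 - 8192 - 768) - 227/806 = -741/(-8890) - 227/806 = -741*(-1/8890) - 227/806 = 741/8890 - 227/806 = -355196/1791335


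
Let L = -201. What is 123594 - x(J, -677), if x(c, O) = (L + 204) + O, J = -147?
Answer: 124268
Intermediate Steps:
x(c, O) = 3 + O (x(c, O) = (-201 + 204) + O = 3 + O)
123594 - x(J, -677) = 123594 - (3 - 677) = 123594 - 1*(-674) = 123594 + 674 = 124268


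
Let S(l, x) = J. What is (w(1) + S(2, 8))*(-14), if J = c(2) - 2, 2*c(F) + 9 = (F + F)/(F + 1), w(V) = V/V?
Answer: 203/3 ≈ 67.667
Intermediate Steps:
w(V) = 1
c(F) = -9/2 + F/(1 + F) (c(F) = -9/2 + ((F + F)/(F + 1))/2 = -9/2 + ((2*F)/(1 + F))/2 = -9/2 + (2*F/(1 + F))/2 = -9/2 + F/(1 + F))
J = -35/6 (J = (-9 - 7*2)/(2*(1 + 2)) - 2 = (½)*(-9 - 14)/3 - 2 = (½)*(⅓)*(-23) - 2 = -23/6 - 2 = -35/6 ≈ -5.8333)
S(l, x) = -35/6
(w(1) + S(2, 8))*(-14) = (1 - 35/6)*(-14) = -29/6*(-14) = 203/3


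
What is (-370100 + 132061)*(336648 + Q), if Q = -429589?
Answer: 22123582699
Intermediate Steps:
(-370100 + 132061)*(336648 + Q) = (-370100 + 132061)*(336648 - 429589) = -238039*(-92941) = 22123582699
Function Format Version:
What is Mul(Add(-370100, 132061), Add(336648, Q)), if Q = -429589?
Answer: 22123582699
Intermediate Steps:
Mul(Add(-370100, 132061), Add(336648, Q)) = Mul(Add(-370100, 132061), Add(336648, -429589)) = Mul(-238039, -92941) = 22123582699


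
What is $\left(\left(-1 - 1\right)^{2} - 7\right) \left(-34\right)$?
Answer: $102$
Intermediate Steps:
$\left(\left(-1 - 1\right)^{2} - 7\right) \left(-34\right) = \left(\left(-2\right)^{2} - 7\right) \left(-34\right) = \left(4 - 7\right) \left(-34\right) = \left(-3\right) \left(-34\right) = 102$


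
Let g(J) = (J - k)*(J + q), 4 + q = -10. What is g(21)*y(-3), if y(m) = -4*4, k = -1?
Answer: -2464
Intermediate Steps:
q = -14 (q = -4 - 10 = -14)
g(J) = (1 + J)*(-14 + J) (g(J) = (J - 1*(-1))*(J - 14) = (J + 1)*(-14 + J) = (1 + J)*(-14 + J))
y(m) = -16
g(21)*y(-3) = (-14 + 21² - 13*21)*(-16) = (-14 + 441 - 273)*(-16) = 154*(-16) = -2464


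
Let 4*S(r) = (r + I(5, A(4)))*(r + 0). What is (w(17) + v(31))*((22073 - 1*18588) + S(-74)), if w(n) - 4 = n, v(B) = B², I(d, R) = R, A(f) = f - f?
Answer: 4766628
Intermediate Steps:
A(f) = 0
w(n) = 4 + n
S(r) = r²/4 (S(r) = ((r + 0)*(r + 0))/4 = (r*r)/4 = r²/4)
(w(17) + v(31))*((22073 - 1*18588) + S(-74)) = ((4 + 17) + 31²)*((22073 - 1*18588) + (¼)*(-74)²) = (21 + 961)*((22073 - 18588) + (¼)*5476) = 982*(3485 + 1369) = 982*4854 = 4766628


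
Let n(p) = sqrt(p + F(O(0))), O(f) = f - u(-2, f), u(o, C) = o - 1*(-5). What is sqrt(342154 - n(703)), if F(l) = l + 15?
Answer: sqrt(342154 - sqrt(715)) ≈ 584.92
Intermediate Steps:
u(o, C) = 5 + o (u(o, C) = o + 5 = 5 + o)
O(f) = -3 + f (O(f) = f - (5 - 2) = f - 1*3 = f - 3 = -3 + f)
F(l) = 15 + l
n(p) = sqrt(12 + p) (n(p) = sqrt(p + (15 + (-3 + 0))) = sqrt(p + (15 - 3)) = sqrt(p + 12) = sqrt(12 + p))
sqrt(342154 - n(703)) = sqrt(342154 - sqrt(12 + 703)) = sqrt(342154 - sqrt(715))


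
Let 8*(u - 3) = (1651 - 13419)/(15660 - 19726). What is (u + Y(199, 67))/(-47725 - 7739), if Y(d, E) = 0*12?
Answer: -13669/225516624 ≈ -6.0612e-5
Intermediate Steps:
Y(d, E) = 0
u = 13669/4066 (u = 3 + ((1651 - 13419)/(15660 - 19726))/8 = 3 + (-11768/(-4066))/8 = 3 + (-11768*(-1/4066))/8 = 3 + (1/8)*(5884/2033) = 3 + 1471/4066 = 13669/4066 ≈ 3.3618)
(u + Y(199, 67))/(-47725 - 7739) = (13669/4066 + 0)/(-47725 - 7739) = (13669/4066)/(-55464) = (13669/4066)*(-1/55464) = -13669/225516624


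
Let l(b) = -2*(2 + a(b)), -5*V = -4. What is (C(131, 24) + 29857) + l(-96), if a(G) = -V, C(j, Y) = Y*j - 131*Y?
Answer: 149273/5 ≈ 29855.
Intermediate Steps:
V = 4/5 (V = -1/5*(-4) = 4/5 ≈ 0.80000)
C(j, Y) = -131*Y + Y*j
a(G) = -4/5 (a(G) = -1*4/5 = -4/5)
l(b) = -12/5 (l(b) = -2*(2 - 4/5) = -2*6/5 = -12/5)
(C(131, 24) + 29857) + l(-96) = (24*(-131 + 131) + 29857) - 12/5 = (24*0 + 29857) - 12/5 = (0 + 29857) - 12/5 = 29857 - 12/5 = 149273/5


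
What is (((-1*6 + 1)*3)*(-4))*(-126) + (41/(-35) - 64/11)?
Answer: -2913291/385 ≈ -7567.0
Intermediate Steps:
(((-1*6 + 1)*3)*(-4))*(-126) + (41/(-35) - 64/11) = (((-6 + 1)*3)*(-4))*(-126) + (41*(-1/35) - 64*1/11) = (-5*3*(-4))*(-126) + (-41/35 - 64/11) = -15*(-4)*(-126) - 2691/385 = 60*(-126) - 2691/385 = -7560 - 2691/385 = -2913291/385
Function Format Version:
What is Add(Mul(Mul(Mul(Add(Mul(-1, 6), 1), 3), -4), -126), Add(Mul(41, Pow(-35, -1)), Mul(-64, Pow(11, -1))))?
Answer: Rational(-2913291, 385) ≈ -7567.0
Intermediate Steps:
Add(Mul(Mul(Mul(Add(Mul(-1, 6), 1), 3), -4), -126), Add(Mul(41, Pow(-35, -1)), Mul(-64, Pow(11, -1)))) = Add(Mul(Mul(Mul(Add(-6, 1), 3), -4), -126), Add(Mul(41, Rational(-1, 35)), Mul(-64, Rational(1, 11)))) = Add(Mul(Mul(Mul(-5, 3), -4), -126), Add(Rational(-41, 35), Rational(-64, 11))) = Add(Mul(Mul(-15, -4), -126), Rational(-2691, 385)) = Add(Mul(60, -126), Rational(-2691, 385)) = Add(-7560, Rational(-2691, 385)) = Rational(-2913291, 385)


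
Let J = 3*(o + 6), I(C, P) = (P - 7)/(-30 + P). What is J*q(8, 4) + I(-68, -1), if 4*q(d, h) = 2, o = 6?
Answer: 566/31 ≈ 18.258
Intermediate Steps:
I(C, P) = (-7 + P)/(-30 + P)
q(d, h) = ½ (q(d, h) = (¼)*2 = ½)
J = 36 (J = 3*(6 + 6) = 3*12 = 36)
J*q(8, 4) + I(-68, -1) = 36*(½) + (-7 - 1)/(-30 - 1) = 18 - 8/(-31) = 18 - 1/31*(-8) = 18 + 8/31 = 566/31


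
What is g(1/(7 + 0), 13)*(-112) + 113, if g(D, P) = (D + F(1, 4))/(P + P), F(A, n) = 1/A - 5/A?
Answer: 1685/13 ≈ 129.62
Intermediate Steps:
F(A, n) = -4/A (F(A, n) = 1/A - 5/A = -4/A)
g(D, P) = (-4 + D)/(2*P) (g(D, P) = (D - 4/1)/(P + P) = (D - 4*1)/((2*P)) = (D - 4)*(1/(2*P)) = (-4 + D)*(1/(2*P)) = (-4 + D)/(2*P))
g(1/(7 + 0), 13)*(-112) + 113 = ((½)*(-4 + 1/(7 + 0))/13)*(-112) + 113 = ((½)*(1/13)*(-4 + 1/7))*(-112) + 113 = ((½)*(1/13)*(-4 + ⅐))*(-112) + 113 = ((½)*(1/13)*(-27/7))*(-112) + 113 = -27/182*(-112) + 113 = 216/13 + 113 = 1685/13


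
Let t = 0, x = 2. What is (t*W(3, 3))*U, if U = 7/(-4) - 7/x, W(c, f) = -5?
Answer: 0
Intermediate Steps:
U = -21/4 (U = 7/(-4) - 7/2 = 7*(-1/4) - 7*1/2 = -7/4 - 7/2 = -21/4 ≈ -5.2500)
(t*W(3, 3))*U = (0*(-5))*(-21/4) = 0*(-21/4) = 0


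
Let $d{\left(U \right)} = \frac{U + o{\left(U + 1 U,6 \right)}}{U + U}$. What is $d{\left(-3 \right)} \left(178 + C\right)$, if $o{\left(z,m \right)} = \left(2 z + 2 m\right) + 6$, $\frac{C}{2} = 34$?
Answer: $-123$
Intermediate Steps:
$C = 68$ ($C = 2 \cdot 34 = 68$)
$o{\left(z,m \right)} = 6 + 2 m + 2 z$ ($o{\left(z,m \right)} = \left(2 m + 2 z\right) + 6 = 6 + 2 m + 2 z$)
$d{\left(U \right)} = \frac{18 + 5 U}{2 U}$ ($d{\left(U \right)} = \frac{U + \left(6 + 2 \cdot 6 + 2 \left(U + 1 U\right)\right)}{U + U} = \frac{U + \left(6 + 12 + 2 \left(U + U\right)\right)}{2 U} = \left(U + \left(6 + 12 + 2 \cdot 2 U\right)\right) \frac{1}{2 U} = \left(U + \left(6 + 12 + 4 U\right)\right) \frac{1}{2 U} = \left(U + \left(18 + 4 U\right)\right) \frac{1}{2 U} = \left(18 + 5 U\right) \frac{1}{2 U} = \frac{18 + 5 U}{2 U}$)
$d{\left(-3 \right)} \left(178 + C\right) = \left(\frac{5}{2} + \frac{9}{-3}\right) \left(178 + 68\right) = \left(\frac{5}{2} + 9 \left(- \frac{1}{3}\right)\right) 246 = \left(\frac{5}{2} - 3\right) 246 = \left(- \frac{1}{2}\right) 246 = -123$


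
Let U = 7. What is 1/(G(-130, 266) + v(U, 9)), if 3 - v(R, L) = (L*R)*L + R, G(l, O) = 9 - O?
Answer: -1/828 ≈ -0.0012077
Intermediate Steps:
v(R, L) = 3 - R - R*L² (v(R, L) = 3 - ((L*R)*L + R) = 3 - (R*L² + R) = 3 - (R + R*L²) = 3 + (-R - R*L²) = 3 - R - R*L²)
1/(G(-130, 266) + v(U, 9)) = 1/((9 - 1*266) + (3 - 1*7 - 1*7*9²)) = 1/((9 - 266) + (3 - 7 - 1*7*81)) = 1/(-257 + (3 - 7 - 567)) = 1/(-257 - 571) = 1/(-828) = -1/828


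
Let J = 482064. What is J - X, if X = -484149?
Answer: 966213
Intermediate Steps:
J - X = 482064 - 1*(-484149) = 482064 + 484149 = 966213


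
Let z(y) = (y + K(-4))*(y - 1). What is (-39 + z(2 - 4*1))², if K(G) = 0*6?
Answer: 1089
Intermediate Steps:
K(G) = 0
z(y) = y*(-1 + y) (z(y) = (y + 0)*(y - 1) = y*(-1 + y))
(-39 + z(2 - 4*1))² = (-39 + (2 - 4*1)*(-1 + (2 - 4*1)))² = (-39 + (2 - 4)*(-1 + (2 - 4)))² = (-39 - 2*(-1 - 2))² = (-39 - 2*(-3))² = (-39 + 6)² = (-33)² = 1089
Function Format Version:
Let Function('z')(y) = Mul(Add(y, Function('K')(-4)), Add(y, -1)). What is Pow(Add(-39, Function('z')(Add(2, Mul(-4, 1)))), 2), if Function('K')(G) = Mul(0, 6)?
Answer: 1089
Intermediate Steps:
Function('K')(G) = 0
Function('z')(y) = Mul(y, Add(-1, y)) (Function('z')(y) = Mul(Add(y, 0), Add(y, -1)) = Mul(y, Add(-1, y)))
Pow(Add(-39, Function('z')(Add(2, Mul(-4, 1)))), 2) = Pow(Add(-39, Mul(Add(2, Mul(-4, 1)), Add(-1, Add(2, Mul(-4, 1))))), 2) = Pow(Add(-39, Mul(Add(2, -4), Add(-1, Add(2, -4)))), 2) = Pow(Add(-39, Mul(-2, Add(-1, -2))), 2) = Pow(Add(-39, Mul(-2, -3)), 2) = Pow(Add(-39, 6), 2) = Pow(-33, 2) = 1089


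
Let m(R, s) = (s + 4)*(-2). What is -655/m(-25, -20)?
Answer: -655/32 ≈ -20.469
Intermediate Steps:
m(R, s) = -8 - 2*s (m(R, s) = (4 + s)*(-2) = -8 - 2*s)
-655/m(-25, -20) = -655/(-8 - 2*(-20)) = -655/(-8 + 40) = -655/32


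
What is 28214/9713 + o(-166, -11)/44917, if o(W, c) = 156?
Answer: 1268803466/436278821 ≈ 2.9082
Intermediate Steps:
28214/9713 + o(-166, -11)/44917 = 28214/9713 + 156/44917 = 1268803466/436278821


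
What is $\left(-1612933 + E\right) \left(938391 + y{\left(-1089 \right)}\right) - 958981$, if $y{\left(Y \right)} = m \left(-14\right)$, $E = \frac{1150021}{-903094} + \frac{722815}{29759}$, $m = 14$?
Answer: $- \frac{40668186824711798806091}{26875174346} \approx -1.5132 \cdot 10^{12}$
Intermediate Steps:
$E = \frac{618546414671}{26875174346}$ ($E = 1150021 \left(- \frac{1}{903094}\right) + 722815 \cdot \frac{1}{29759} = - \frac{1150021}{903094} + \frac{722815}{29759} = \frac{618546414671}{26875174346} \approx 23.016$)
$y{\left(Y \right)} = -196$ ($y{\left(Y \right)} = 14 \left(-14\right) = -196$)
$\left(-1612933 + E\right) \left(938391 + y{\left(-1089 \right)}\right) - 958981 = \left(-1612933 + \frac{618546414671}{26875174346}\right) \left(938391 - 196\right) - 958981 = \left(- \frac{43347237037002147}{26875174346}\right) 938195 - 958981 = - \frac{40668161051930229304665}{26875174346} - 958981 = - \frac{40668186824711798806091}{26875174346}$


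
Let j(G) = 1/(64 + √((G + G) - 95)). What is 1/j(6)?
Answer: 64 + I*√83 ≈ 64.0 + 9.1104*I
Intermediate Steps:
j(G) = 1/(64 + √(-95 + 2*G)) (j(G) = 1/(64 + √(2*G - 95)) = 1/(64 + √(-95 + 2*G)))
1/j(6) = 1/(1/(64 + √(-95 + 2*6))) = 1/(1/(64 + √(-95 + 12))) = 1/(1/(64 + √(-83))) = 1/(1/(64 + I*√83)) = 64 + I*√83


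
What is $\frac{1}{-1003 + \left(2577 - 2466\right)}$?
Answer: $- \frac{1}{892} \approx -0.0011211$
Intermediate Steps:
$\frac{1}{-1003 + \left(2577 - 2466\right)} = \frac{1}{-1003 + 111} = \frac{1}{-892} = - \frac{1}{892}$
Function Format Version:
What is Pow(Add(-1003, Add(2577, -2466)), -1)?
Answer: Rational(-1, 892) ≈ -0.0011211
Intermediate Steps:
Pow(Add(-1003, Add(2577, -2466)), -1) = Pow(Add(-1003, 111), -1) = Pow(-892, -1) = Rational(-1, 892)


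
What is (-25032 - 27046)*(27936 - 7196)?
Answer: -1080097720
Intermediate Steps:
(-25032 - 27046)*(27936 - 7196) = -52078*20740 = -1080097720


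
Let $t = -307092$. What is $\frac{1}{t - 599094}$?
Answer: $- \frac{1}{906186} \approx -1.1035 \cdot 10^{-6}$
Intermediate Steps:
$\frac{1}{t - 599094} = \frac{1}{-307092 - 599094} = \frac{1}{-906186} = - \frac{1}{906186}$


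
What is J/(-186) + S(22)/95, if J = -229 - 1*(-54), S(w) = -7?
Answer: 15323/17670 ≈ 0.86718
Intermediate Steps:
J = -175 (J = -229 + 54 = -175)
J/(-186) + S(22)/95 = -175/(-186) - 7/95 = -175*(-1/186) - 7*1/95 = 175/186 - 7/95 = 15323/17670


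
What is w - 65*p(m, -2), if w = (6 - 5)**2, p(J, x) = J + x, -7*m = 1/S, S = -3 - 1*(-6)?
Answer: 2816/21 ≈ 134.10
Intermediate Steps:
S = 3 (S = -3 + 6 = 3)
m = -1/21 (m = -1/7/3 = -1/7*1/3 = -1/21 ≈ -0.047619)
w = 1 (w = 1**2 = 1)
w - 65*p(m, -2) = 1 - 65*(-1/21 - 2) = 1 - 65*(-43/21) = 1 + 2795/21 = 2816/21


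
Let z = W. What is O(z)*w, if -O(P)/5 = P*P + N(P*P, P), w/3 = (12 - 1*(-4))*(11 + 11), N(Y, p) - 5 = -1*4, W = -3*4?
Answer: -765600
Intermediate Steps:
W = -12
z = -12
N(Y, p) = 1 (N(Y, p) = 5 - 1*4 = 5 - 4 = 1)
w = 1056 (w = 3*((12 - 1*(-4))*(11 + 11)) = 3*((12 + 4)*22) = 3*(16*22) = 3*352 = 1056)
O(P) = -5 - 5*P² (O(P) = -5*(P*P + 1) = -5*(P² + 1) = -5*(1 + P²) = -5 - 5*P²)
O(z)*w = (-5 - 5*(-12)²)*1056 = (-5 - 5*144)*1056 = (-5 - 720)*1056 = -725*1056 = -765600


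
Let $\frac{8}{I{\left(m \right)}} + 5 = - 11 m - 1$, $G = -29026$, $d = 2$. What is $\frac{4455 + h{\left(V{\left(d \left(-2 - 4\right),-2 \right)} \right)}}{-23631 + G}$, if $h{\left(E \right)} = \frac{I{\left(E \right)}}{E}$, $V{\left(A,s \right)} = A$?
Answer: $- \frac{841994}{9952173} \approx -0.084604$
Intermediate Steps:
$I{\left(m \right)} = \frac{8}{-6 - 11 m}$ ($I{\left(m \right)} = \frac{8}{-5 - \left(1 + 11 m\right)} = \frac{8}{-6 - 11 m}$)
$h{\left(E \right)} = - \frac{8}{E \left(6 + 11 E\right)}$ ($h{\left(E \right)} = \frac{\left(-8\right) \frac{1}{6 + 11 E}}{E} = - \frac{8}{E \left(6 + 11 E\right)}$)
$\frac{4455 + h{\left(V{\left(d \left(-2 - 4\right),-2 \right)} \right)}}{-23631 + G} = \frac{4455 - \frac{8}{2 \left(-2 - 4\right) \left(6 + 11 \cdot 2 \left(-2 - 4\right)\right)}}{-23631 - 29026} = \frac{4455 - \frac{8}{2 \left(-6\right) \left(6 + 11 \cdot 2 \left(-6\right)\right)}}{-52657} = \left(4455 - \frac{8}{\left(-12\right) \left(6 + 11 \left(-12\right)\right)}\right) \left(- \frac{1}{52657}\right) = \left(4455 - - \frac{2}{3 \left(6 - 132\right)}\right) \left(- \frac{1}{52657}\right) = \left(4455 - - \frac{2}{3 \left(-126\right)}\right) \left(- \frac{1}{52657}\right) = \left(4455 - \left(- \frac{2}{3}\right) \left(- \frac{1}{126}\right)\right) \left(- \frac{1}{52657}\right) = \left(4455 - \frac{1}{189}\right) \left(- \frac{1}{52657}\right) = \frac{841994}{189} \left(- \frac{1}{52657}\right) = - \frac{841994}{9952173}$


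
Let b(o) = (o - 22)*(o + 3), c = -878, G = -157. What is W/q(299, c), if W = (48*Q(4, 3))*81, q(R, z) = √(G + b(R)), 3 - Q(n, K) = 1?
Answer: 7776*√83497/83497 ≈ 26.910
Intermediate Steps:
Q(n, K) = 2 (Q(n, K) = 3 - 1*1 = 3 - 1 = 2)
b(o) = (-22 + o)*(3 + o)
q(R, z) = √(-223 + R² - 19*R) (q(R, z) = √(-157 + (-66 + R² - 19*R)) = √(-223 + R² - 19*R))
W = 7776 (W = (48*2)*81 = 96*81 = 7776)
W/q(299, c) = 7776/(√(-223 + 299² - 19*299)) = 7776/(√(-223 + 89401 - 5681)) = 7776/(√83497) = 7776*(√83497/83497) = 7776*√83497/83497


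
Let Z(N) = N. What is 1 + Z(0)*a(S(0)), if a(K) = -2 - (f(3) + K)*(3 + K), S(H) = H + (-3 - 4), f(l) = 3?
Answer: 1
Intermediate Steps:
S(H) = -7 + H (S(H) = H - 7 = -7 + H)
a(K) = -2 - (3 + K)² (a(K) = -2 - (3 + K)*(3 + K) = -2 - (3 + K)²)
1 + Z(0)*a(S(0)) = 1 + 0*(-11 - (-7 + 0)² - 6*(-7 + 0)) = 1 + 0*(-11 - 1*(-7)² - 6*(-7)) = 1 + 0*(-11 - 1*49 + 42) = 1 + 0*(-11 - 49 + 42) = 1 + 0*(-18) = 1 + 0 = 1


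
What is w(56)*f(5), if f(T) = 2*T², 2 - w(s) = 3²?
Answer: -350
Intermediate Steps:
w(s) = -7 (w(s) = 2 - 1*3² = 2 - 1*9 = 2 - 9 = -7)
w(56)*f(5) = -14*5² = -14*25 = -7*50 = -350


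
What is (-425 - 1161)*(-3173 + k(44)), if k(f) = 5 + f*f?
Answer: 1953952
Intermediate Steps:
k(f) = 5 + f**2
(-425 - 1161)*(-3173 + k(44)) = (-425 - 1161)*(-3173 + (5 + 44**2)) = -1586*(-3173 + (5 + 1936)) = -1586*(-3173 + 1941) = -1586*(-1232) = 1953952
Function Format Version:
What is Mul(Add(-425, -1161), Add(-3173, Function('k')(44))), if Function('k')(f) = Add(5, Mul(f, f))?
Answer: 1953952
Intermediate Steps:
Function('k')(f) = Add(5, Pow(f, 2))
Mul(Add(-425, -1161), Add(-3173, Function('k')(44))) = Mul(Add(-425, -1161), Add(-3173, Add(5, Pow(44, 2)))) = Mul(-1586, Add(-3173, Add(5, 1936))) = Mul(-1586, Add(-3173, 1941)) = Mul(-1586, -1232) = 1953952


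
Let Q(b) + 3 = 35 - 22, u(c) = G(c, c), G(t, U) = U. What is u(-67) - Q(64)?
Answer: -77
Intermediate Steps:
u(c) = c
Q(b) = 10 (Q(b) = -3 + (35 - 22) = -3 + 13 = 10)
u(-67) - Q(64) = -67 - 1*10 = -67 - 10 = -77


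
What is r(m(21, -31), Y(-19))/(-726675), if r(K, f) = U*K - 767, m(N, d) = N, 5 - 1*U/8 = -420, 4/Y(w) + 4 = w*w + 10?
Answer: -70633/726675 ≈ -0.097200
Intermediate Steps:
Y(w) = 4/(6 + w²) (Y(w) = 4/(-4 + (w*w + 10)) = 4/(-4 + (w² + 10)) = 4/(-4 + (10 + w²)) = 4/(6 + w²))
U = 3400 (U = 40 - 8*(-420) = 40 + 3360 = 3400)
r(K, f) = -767 + 3400*K (r(K, f) = 3400*K - 767 = -767 + 3400*K)
r(m(21, -31), Y(-19))/(-726675) = (-767 + 3400*21)/(-726675) = (-767 + 71400)*(-1/726675) = 70633*(-1/726675) = -70633/726675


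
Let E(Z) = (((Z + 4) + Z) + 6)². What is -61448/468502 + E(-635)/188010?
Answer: 4068005204/489350339 ≈ 8.3131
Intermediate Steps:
E(Z) = (10 + 2*Z)² (E(Z) = (((4 + Z) + Z) + 6)² = ((4 + 2*Z) + 6)² = (10 + 2*Z)²)
-61448/468502 + E(-635)/188010 = -61448/468502 + (4*(5 - 635)²)/188010 = -61448*1/468502 + (4*(-630)²)*(1/188010) = -30724/234251 + (4*396900)*(1/188010) = -30724/234251 + 1587600*(1/188010) = -30724/234251 + 17640/2089 = 4068005204/489350339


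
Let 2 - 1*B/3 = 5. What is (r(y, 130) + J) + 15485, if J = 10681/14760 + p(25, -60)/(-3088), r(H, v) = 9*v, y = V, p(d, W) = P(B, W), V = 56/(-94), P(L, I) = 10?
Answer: 5930852201/356085 ≈ 16656.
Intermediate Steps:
B = -9 (B = 6 - 3*5 = 6 - 15 = -9)
V = -28/47 (V = 56*(-1/94) = -28/47 ≈ -0.59575)
p(d, W) = 10
y = -28/47 ≈ -0.59575
J = 256526/356085 (J = 10681/14760 + 10/(-3088) = 10681*(1/14760) + 10*(-1/3088) = 10681/14760 - 5/1544 = 256526/356085 ≈ 0.72041)
(r(y, 130) + J) + 15485 = (9*130 + 256526/356085) + 15485 = (1170 + 256526/356085) + 15485 = 416875976/356085 + 15485 = 5930852201/356085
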